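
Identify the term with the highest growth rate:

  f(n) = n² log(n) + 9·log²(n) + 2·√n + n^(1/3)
n² log(n)

Looking at each term:
  - n² log(n) is O(n² log n)
  - 9·log²(n) is O(log² n)
  - 2·√n is O(√n)
  - n^(1/3) is O(n^(1/3))

The term n² log(n) (O(n² log n)) grows fastest and dominates all others.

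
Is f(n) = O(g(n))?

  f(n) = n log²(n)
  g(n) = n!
True

f(n) = n log²(n) is O(n log² n), and g(n) = n! is O(n!).
Since O(n log² n) ⊆ O(n!) (f grows no faster than g), f(n) = O(g(n)) is true.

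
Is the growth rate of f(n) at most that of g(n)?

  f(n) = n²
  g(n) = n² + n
True

f(n) = n² and g(n) = n² + n are both O(n²).
Big-O permits equal growth rates (f ≤ c·g for some c), so f(n) = O(g(n)) is true.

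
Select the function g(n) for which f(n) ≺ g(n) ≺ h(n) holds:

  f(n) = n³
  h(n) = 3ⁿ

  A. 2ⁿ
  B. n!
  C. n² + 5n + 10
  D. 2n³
A

We need g(n) with n³ = o(g(n)) and g(n) = o(3ⁿ), i.e. O(n³) ≺ g ≺ O(3ⁿ).
Check each option:
  A. 2ⁿ — O(2ⁿ) is strictly between O(n³) and O(3ⁿ) ✓
  B. n! — O(n!) does not grow strictly slower than h(n)
  C. n² + 5n + 10 — O(n²) does not grow strictly faster than f(n)
  D. 2n³ — O(n³) does not grow strictly faster than f(n)

Only option A (2ⁿ) lies strictly between.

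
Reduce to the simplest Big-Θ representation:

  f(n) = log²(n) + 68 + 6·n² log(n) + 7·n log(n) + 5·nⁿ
Θ(nⁿ)

Order the terms by growth rate: 68 ≺ log²(n) ≺ 7·n log(n) ≺ 6·n² log(n) ≺ 5·nⁿ.
The fastest-growing term 5·nⁿ dominates as n → ∞; dropping its constant factor gives Θ(nⁿ).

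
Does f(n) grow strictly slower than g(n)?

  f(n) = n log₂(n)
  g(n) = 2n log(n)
False

f(n) = n log₂(n) is O(n log n), and g(n) = 2n log(n) is O(n log n).
Since they have the same growth rate, f(n) = o(g(n)) is false.
(f = o(g) requires f to grow strictly slower, not equal.)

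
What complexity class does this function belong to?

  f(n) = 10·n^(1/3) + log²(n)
O(n^(1/3))

The dominant term in 10·n^(1/3) + log²(n) is 10·n^(1/3), which is Θ(n^(1/3)).
Lower-order terms (log²(n)) are asymptotically negligible.
Constants are absorbed, so the tightest bound is O(n^(1/3)).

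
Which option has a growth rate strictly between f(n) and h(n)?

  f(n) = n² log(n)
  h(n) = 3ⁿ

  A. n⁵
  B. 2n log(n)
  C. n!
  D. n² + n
A

We need g(n) with n² log(n) = o(g(n)) and g(n) = o(3ⁿ), i.e. O(n² log n) ≺ g ≺ O(3ⁿ).
Check each option:
  A. n⁵ — O(n⁵) is strictly between O(n² log n) and O(3ⁿ) ✓
  B. 2n log(n) — O(n log n) does not grow strictly faster than f(n)
  C. n! — O(n!) does not grow strictly slower than h(n)
  D. n² + n — O(n²) does not grow strictly faster than f(n)

Only option A (n⁵) lies strictly between.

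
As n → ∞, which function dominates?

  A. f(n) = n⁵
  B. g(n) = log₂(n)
A

f(n) = n⁵ is O(n⁵), while g(n) = log₂(n) is O(log n).
Since O(n⁵) grows faster than O(log n), f(n) dominates.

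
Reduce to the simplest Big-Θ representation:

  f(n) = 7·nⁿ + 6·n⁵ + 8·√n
Θ(nⁿ)

Order the terms by growth rate: 8·√n ≺ 6·n⁵ ≺ 7·nⁿ.
The fastest-growing term 7·nⁿ dominates as n → ∞; dropping its constant factor gives Θ(nⁿ).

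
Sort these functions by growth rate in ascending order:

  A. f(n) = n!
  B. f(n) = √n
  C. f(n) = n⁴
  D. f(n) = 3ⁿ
B < C < D < A

Comparing growth rates:
B = √n is O(√n)
C = n⁴ is O(n⁴)
D = 3ⁿ is O(3ⁿ)
A = n! is O(n!)

Therefore, the order from slowest to fastest is: B < C < D < A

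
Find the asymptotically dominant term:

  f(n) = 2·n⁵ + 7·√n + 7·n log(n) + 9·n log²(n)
2·n⁵

Looking at each term:
  - 2·n⁵ is O(n⁵)
  - 7·√n is O(√n)
  - 7·n log(n) is O(n log n)
  - 9·n log²(n) is O(n log² n)

The term 2·n⁵ (O(n⁵)) grows fastest and dominates all others.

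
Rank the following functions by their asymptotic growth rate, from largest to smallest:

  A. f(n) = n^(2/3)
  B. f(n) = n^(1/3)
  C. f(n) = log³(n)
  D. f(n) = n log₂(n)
D > A > B > C

Comparing growth rates:
D = n log₂(n) is O(n log n)
A = n^(2/3) is O(n^(2/3))
B = n^(1/3) is O(n^(1/3))
C = log³(n) is O(log³ n)

Therefore, the order from fastest to slowest is: D > A > B > C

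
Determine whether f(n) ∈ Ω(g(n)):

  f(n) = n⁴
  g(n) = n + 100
True

f(n) = n⁴ is O(n⁴), and g(n) = n + 100 is O(n).
Since O(n⁴) grows at least as fast as O(n), f(n) = Ω(g(n)) is true.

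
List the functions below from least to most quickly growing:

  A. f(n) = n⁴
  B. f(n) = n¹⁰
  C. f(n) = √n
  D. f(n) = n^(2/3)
C < D < A < B

Comparing growth rates:
C = √n is O(√n)
D = n^(2/3) is O(n^(2/3))
A = n⁴ is O(n⁴)
B = n¹⁰ is O(n¹⁰)

Therefore, the order from slowest to fastest is: C < D < A < B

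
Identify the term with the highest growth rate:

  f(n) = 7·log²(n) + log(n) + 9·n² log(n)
9·n² log(n)

Looking at each term:
  - 7·log²(n) is O(log² n)
  - log(n) is O(log n)
  - 9·n² log(n) is O(n² log n)

The term 9·n² log(n) (O(n² log n)) grows fastest and dominates all others.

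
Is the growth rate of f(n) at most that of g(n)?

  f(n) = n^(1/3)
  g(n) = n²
True

f(n) = n^(1/3) is O(n^(1/3)), and g(n) = n² is O(n²).
Since O(n^(1/3)) ⊆ O(n²) (f grows no faster than g), f(n) = O(g(n)) is true.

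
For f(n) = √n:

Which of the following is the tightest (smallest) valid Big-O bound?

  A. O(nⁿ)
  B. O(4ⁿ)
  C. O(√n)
C

f(n) = √n is O(√n).
All listed options are valid Big-O bounds (upper bounds),
but O(√n) is the tightest (smallest valid bound).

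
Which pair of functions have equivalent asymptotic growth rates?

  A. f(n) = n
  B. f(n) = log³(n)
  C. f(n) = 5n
A and C

Examining each function:
  A. n is O(n)
  B. log³(n) is O(log³ n)
  C. 5n is O(n)

Functions A and C both have the same complexity class.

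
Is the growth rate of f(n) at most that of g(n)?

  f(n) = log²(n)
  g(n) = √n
True

f(n) = log²(n) is O(log² n), and g(n) = √n is O(√n).
Since O(log² n) ⊆ O(√n) (f grows no faster than g), f(n) = O(g(n)) is true.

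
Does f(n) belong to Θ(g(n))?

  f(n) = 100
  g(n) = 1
True

f(n) = 100 and g(n) = 1 are both O(1).
Since they have the same asymptotic growth rate, f(n) = Θ(g(n)) is true.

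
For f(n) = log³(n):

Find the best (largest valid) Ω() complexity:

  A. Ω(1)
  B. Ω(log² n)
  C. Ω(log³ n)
C

f(n) = log³(n) is Ω(log³ n).
All listed options are valid Big-Ω bounds (lower bounds),
but Ω(log³ n) is the tightest (largest valid bound).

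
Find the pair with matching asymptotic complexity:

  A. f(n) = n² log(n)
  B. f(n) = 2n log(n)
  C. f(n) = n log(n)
B and C

Examining each function:
  A. n² log(n) is O(n² log n)
  B. 2n log(n) is O(n log n)
  C. n log(n) is O(n log n)

Functions B and C both have the same complexity class.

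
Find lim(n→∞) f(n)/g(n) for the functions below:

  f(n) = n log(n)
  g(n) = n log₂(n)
log(2)

Since n log(n) and n log₂(n) have the same growth rate (O(n log n)),
the ratio converges to a constant: log(2).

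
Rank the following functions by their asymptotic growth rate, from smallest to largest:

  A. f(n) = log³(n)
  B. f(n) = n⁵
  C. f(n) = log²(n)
C < A < B

Comparing growth rates:
C = log²(n) is O(log² n)
A = log³(n) is O(log³ n)
B = n⁵ is O(n⁵)

Therefore, the order from slowest to fastest is: C < A < B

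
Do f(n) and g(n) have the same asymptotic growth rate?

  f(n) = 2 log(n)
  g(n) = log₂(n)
True

f(n) = 2 log(n) and g(n) = log₂(n) are both O(log n).
Since they have the same asymptotic growth rate, f(n) = Θ(g(n)) is true.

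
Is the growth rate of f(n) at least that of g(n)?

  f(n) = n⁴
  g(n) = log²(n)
True

f(n) = n⁴ is O(n⁴), and g(n) = log²(n) is O(log² n).
Since O(n⁴) grows at least as fast as O(log² n), f(n) = Ω(g(n)) is true.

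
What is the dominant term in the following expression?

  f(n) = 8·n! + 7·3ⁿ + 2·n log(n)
8·n!

Looking at each term:
  - 8·n! is O(n!)
  - 7·3ⁿ is O(3ⁿ)
  - 2·n log(n) is O(n log n)

The term 8·n! (O(n!)) grows fastest and dominates all others.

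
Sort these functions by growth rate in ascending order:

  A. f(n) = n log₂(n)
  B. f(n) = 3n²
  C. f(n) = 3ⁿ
A < B < C

Comparing growth rates:
A = n log₂(n) is O(n log n)
B = 3n² is O(n²)
C = 3ⁿ is O(3ⁿ)

Therefore, the order from slowest to fastest is: A < B < C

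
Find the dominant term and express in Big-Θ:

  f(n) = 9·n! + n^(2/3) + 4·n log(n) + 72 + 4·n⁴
Θ(n!)

Order the terms by growth rate: 72 ≺ n^(2/3) ≺ 4·n log(n) ≺ 4·n⁴ ≺ 9·n!.
The fastest-growing term 9·n! dominates as n → ∞; dropping its constant factor gives Θ(n!).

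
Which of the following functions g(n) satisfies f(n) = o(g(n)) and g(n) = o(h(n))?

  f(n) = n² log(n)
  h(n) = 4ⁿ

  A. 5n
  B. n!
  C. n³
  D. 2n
C

We need g(n) with n² log(n) = o(g(n)) and g(n) = o(4ⁿ), i.e. O(n² log n) ≺ g ≺ O(4ⁿ).
Check each option:
  A. 5n — O(n) does not grow strictly faster than f(n)
  B. n! — O(n!) does not grow strictly slower than h(n)
  C. n³ — O(n³) is strictly between O(n² log n) and O(4ⁿ) ✓
  D. 2n — O(n) does not grow strictly faster than f(n)

Only option C (n³) lies strictly between.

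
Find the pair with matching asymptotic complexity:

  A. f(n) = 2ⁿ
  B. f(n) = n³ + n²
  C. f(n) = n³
B and C

Examining each function:
  A. 2ⁿ is O(2ⁿ)
  B. n³ + n² is O(n³)
  C. n³ is O(n³)

Functions B and C both have the same complexity class.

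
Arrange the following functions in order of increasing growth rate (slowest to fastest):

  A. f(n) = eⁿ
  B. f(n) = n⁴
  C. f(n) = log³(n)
C < B < A

Comparing growth rates:
C = log³(n) is O(log³ n)
B = n⁴ is O(n⁴)
A = eⁿ is O(eⁿ)

Therefore, the order from slowest to fastest is: C < B < A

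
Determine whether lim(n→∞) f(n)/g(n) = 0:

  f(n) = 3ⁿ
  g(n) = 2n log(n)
False

f(n) = 3ⁿ is O(3ⁿ), and g(n) = 2n log(n) is O(n log n).
Since O(3ⁿ) grows faster than or equal to O(n log n), f(n) = o(g(n)) is false.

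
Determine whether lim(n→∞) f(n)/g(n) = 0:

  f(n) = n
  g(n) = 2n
False

f(n) = n is O(n), and g(n) = 2n is O(n).
Since they have the same growth rate, f(n) = o(g(n)) is false.
(f = o(g) requires f to grow strictly slower, not equal.)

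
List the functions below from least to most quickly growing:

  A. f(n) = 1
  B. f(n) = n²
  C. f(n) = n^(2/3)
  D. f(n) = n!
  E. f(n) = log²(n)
A < E < C < B < D

Comparing growth rates:
A = 1 is O(1)
E = log²(n) is O(log² n)
C = n^(2/3) is O(n^(2/3))
B = n² is O(n²)
D = n! is O(n!)

Therefore, the order from slowest to fastest is: A < E < C < B < D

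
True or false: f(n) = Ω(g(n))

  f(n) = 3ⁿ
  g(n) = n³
True

f(n) = 3ⁿ is O(3ⁿ), and g(n) = n³ is O(n³).
Since O(3ⁿ) grows at least as fast as O(n³), f(n) = Ω(g(n)) is true.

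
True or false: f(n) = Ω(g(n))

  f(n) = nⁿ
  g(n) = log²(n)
True

f(n) = nⁿ is O(nⁿ), and g(n) = log²(n) is O(log² n).
Since O(nⁿ) grows at least as fast as O(log² n), f(n) = Ω(g(n)) is true.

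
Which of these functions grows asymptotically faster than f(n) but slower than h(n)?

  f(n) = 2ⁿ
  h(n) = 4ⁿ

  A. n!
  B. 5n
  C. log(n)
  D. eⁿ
D

We need g(n) with 2ⁿ = o(g(n)) and g(n) = o(4ⁿ), i.e. O(2ⁿ) ≺ g ≺ O(4ⁿ).
Check each option:
  A. n! — O(n!) does not grow strictly slower than h(n)
  B. 5n — O(n) does not grow strictly faster than f(n)
  C. log(n) — O(log n) does not grow strictly faster than f(n)
  D. eⁿ — O(eⁿ) is strictly between O(2ⁿ) and O(4ⁿ) ✓

Only option D (eⁿ) lies strictly between.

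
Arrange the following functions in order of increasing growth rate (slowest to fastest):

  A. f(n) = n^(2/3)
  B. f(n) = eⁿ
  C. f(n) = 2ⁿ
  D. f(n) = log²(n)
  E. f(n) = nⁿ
D < A < C < B < E

Comparing growth rates:
D = log²(n) is O(log² n)
A = n^(2/3) is O(n^(2/3))
C = 2ⁿ is O(2ⁿ)
B = eⁿ is O(eⁿ)
E = nⁿ is O(nⁿ)

Therefore, the order from slowest to fastest is: D < A < C < B < E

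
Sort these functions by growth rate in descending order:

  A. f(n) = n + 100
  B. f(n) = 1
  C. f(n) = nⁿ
C > A > B

Comparing growth rates:
C = nⁿ is O(nⁿ)
A = n + 100 is O(n)
B = 1 is O(1)

Therefore, the order from fastest to slowest is: C > A > B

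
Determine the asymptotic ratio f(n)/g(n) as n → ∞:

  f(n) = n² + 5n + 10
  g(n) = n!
0

Since n² + 5n + 10 (O(n²)) grows slower than n! (O(n!)),
the ratio f(n)/g(n) → 0 as n → ∞.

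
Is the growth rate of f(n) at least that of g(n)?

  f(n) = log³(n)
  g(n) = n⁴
False

f(n) = log³(n) is O(log³ n), and g(n) = n⁴ is O(n⁴).
Since O(log³ n) grows slower than O(n⁴), f(n) = Ω(g(n)) is false.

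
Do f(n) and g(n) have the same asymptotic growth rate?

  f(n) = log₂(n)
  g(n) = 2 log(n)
True

f(n) = log₂(n) and g(n) = 2 log(n) are both O(log n).
Since they have the same asymptotic growth rate, f(n) = Θ(g(n)) is true.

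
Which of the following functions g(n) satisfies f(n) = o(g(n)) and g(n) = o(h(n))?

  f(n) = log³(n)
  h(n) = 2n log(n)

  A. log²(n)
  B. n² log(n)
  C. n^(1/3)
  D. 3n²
C

We need g(n) with log³(n) = o(g(n)) and g(n) = o(2n log(n)), i.e. O(log³ n) ≺ g ≺ O(n log n).
Check each option:
  A. log²(n) — O(log² n) does not grow strictly faster than f(n)
  B. n² log(n) — O(n² log n) does not grow strictly slower than h(n)
  C. n^(1/3) — O(n^(1/3)) is strictly between O(log³ n) and O(n log n) ✓
  D. 3n² — O(n²) does not grow strictly slower than h(n)

Only option C (n^(1/3)) lies strictly between.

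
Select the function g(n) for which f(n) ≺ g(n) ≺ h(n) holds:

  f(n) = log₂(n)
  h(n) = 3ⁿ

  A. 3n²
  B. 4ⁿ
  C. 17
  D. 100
A

We need g(n) with log₂(n) = o(g(n)) and g(n) = o(3ⁿ), i.e. O(log n) ≺ g ≺ O(3ⁿ).
Check each option:
  A. 3n² — O(n²) is strictly between O(log n) and O(3ⁿ) ✓
  B. 4ⁿ — O(4ⁿ) does not grow strictly slower than h(n)
  C. 17 — O(1) does not grow strictly faster than f(n)
  D. 100 — O(1) does not grow strictly faster than f(n)

Only option A (3n²) lies strictly between.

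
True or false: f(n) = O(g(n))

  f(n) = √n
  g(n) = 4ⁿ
True

f(n) = √n is O(√n), and g(n) = 4ⁿ is O(4ⁿ).
Since O(√n) ⊆ O(4ⁿ) (f grows no faster than g), f(n) = O(g(n)) is true.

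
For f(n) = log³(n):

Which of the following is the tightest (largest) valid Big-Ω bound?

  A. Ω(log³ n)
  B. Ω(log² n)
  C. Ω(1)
A

f(n) = log³(n) is Ω(log³ n).
All listed options are valid Big-Ω bounds (lower bounds),
but Ω(log³ n) is the tightest (largest valid bound).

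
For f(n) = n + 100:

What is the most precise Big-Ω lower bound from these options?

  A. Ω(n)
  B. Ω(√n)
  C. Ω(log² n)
A

f(n) = n + 100 is Ω(n).
All listed options are valid Big-Ω bounds (lower bounds),
but Ω(n) is the tightest (largest valid bound).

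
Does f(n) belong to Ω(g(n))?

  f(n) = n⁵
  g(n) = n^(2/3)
True

f(n) = n⁵ is O(n⁵), and g(n) = n^(2/3) is O(n^(2/3)).
Since O(n⁵) grows at least as fast as O(n^(2/3)), f(n) = Ω(g(n)) is true.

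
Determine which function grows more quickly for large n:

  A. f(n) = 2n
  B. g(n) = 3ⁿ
B

f(n) = 2n is O(n), while g(n) = 3ⁿ is O(3ⁿ).
Since O(3ⁿ) grows faster than O(n), g(n) dominates.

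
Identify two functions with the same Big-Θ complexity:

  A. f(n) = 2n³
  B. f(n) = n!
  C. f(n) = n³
A and C

Examining each function:
  A. 2n³ is O(n³)
  B. n! is O(n!)
  C. n³ is O(n³)

Functions A and C both have the same complexity class.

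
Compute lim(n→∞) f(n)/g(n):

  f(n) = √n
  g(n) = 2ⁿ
0

Since √n (O(√n)) grows slower than 2ⁿ (O(2ⁿ)),
the ratio f(n)/g(n) → 0 as n → ∞.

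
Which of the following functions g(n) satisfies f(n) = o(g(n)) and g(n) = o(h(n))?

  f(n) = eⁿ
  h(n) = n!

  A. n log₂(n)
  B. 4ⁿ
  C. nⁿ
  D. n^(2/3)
B

We need g(n) with eⁿ = o(g(n)) and g(n) = o(n!), i.e. O(eⁿ) ≺ g ≺ O(n!).
Check each option:
  A. n log₂(n) — O(n log n) does not grow strictly faster than f(n)
  B. 4ⁿ — O(4ⁿ) is strictly between O(eⁿ) and O(n!) ✓
  C. nⁿ — O(nⁿ) does not grow strictly slower than h(n)
  D. n^(2/3) — O(n^(2/3)) does not grow strictly faster than f(n)

Only option B (4ⁿ) lies strictly between.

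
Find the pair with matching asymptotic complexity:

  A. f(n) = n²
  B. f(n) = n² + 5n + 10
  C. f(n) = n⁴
A and B

Examining each function:
  A. n² is O(n²)
  B. n² + 5n + 10 is O(n²)
  C. n⁴ is O(n⁴)

Functions A and B both have the same complexity class.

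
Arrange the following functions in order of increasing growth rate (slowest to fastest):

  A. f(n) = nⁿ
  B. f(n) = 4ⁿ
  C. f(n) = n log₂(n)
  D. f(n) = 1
D < C < B < A

Comparing growth rates:
D = 1 is O(1)
C = n log₂(n) is O(n log n)
B = 4ⁿ is O(4ⁿ)
A = nⁿ is O(nⁿ)

Therefore, the order from slowest to fastest is: D < C < B < A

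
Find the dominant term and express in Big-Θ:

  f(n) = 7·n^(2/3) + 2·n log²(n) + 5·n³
Θ(n³)

Order the terms by growth rate: 7·n^(2/3) ≺ 2·n log²(n) ≺ 5·n³.
The fastest-growing term 5·n³ dominates as n → ∞; dropping its constant factor gives Θ(n³).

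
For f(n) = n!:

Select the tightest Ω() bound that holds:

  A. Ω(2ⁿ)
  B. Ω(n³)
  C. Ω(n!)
C

f(n) = n! is Ω(n!).
All listed options are valid Big-Ω bounds (lower bounds),
but Ω(n!) is the tightest (largest valid bound).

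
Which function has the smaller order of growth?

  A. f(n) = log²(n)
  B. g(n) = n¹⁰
A

f(n) = log²(n) is O(log² n), while g(n) = n¹⁰ is O(n¹⁰).
Since O(log² n) grows slower than O(n¹⁰), f(n) is dominated.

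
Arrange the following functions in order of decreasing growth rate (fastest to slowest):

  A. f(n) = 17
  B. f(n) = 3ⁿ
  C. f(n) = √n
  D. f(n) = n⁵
B > D > C > A

Comparing growth rates:
B = 3ⁿ is O(3ⁿ)
D = n⁵ is O(n⁵)
C = √n is O(√n)
A = 17 is O(1)

Therefore, the order from fastest to slowest is: B > D > C > A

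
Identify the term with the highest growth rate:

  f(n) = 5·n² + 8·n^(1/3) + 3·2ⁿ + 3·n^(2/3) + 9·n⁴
3·2ⁿ

Looking at each term:
  - 5·n² is O(n²)
  - 8·n^(1/3) is O(n^(1/3))
  - 3·2ⁿ is O(2ⁿ)
  - 3·n^(2/3) is O(n^(2/3))
  - 9·n⁴ is O(n⁴)

The term 3·2ⁿ (O(2ⁿ)) grows fastest and dominates all others.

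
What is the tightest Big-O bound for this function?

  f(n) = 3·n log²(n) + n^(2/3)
O(n log² n)

The dominant term in 3·n log²(n) + n^(2/3) is 3·n log²(n), which is Θ(n log² n).
Lower-order terms (n^(2/3)) are asymptotically negligible.
Constants are absorbed, so the tightest bound is O(n log² n).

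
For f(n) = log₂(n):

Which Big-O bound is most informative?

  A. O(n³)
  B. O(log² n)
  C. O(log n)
C

f(n) = log₂(n) is O(log n).
All listed options are valid Big-O bounds (upper bounds),
but O(log n) is the tightest (smallest valid bound).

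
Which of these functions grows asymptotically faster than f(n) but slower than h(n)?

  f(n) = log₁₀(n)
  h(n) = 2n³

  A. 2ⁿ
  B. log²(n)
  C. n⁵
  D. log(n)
B

We need g(n) with log₁₀(n) = o(g(n)) and g(n) = o(2n³), i.e. O(log n) ≺ g ≺ O(n³).
Check each option:
  A. 2ⁿ — O(2ⁿ) does not grow strictly slower than h(n)
  B. log²(n) — O(log² n) is strictly between O(log n) and O(n³) ✓
  C. n⁵ — O(n⁵) does not grow strictly slower than h(n)
  D. log(n) — O(log n) does not grow strictly faster than f(n)

Only option B (log²(n)) lies strictly between.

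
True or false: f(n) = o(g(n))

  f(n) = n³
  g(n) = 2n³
False

f(n) = n³ is O(n³), and g(n) = 2n³ is O(n³).
Since they have the same growth rate, f(n) = o(g(n)) is false.
(f = o(g) requires f to grow strictly slower, not equal.)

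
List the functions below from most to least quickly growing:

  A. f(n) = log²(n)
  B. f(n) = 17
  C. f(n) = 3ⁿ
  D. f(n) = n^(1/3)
C > D > A > B

Comparing growth rates:
C = 3ⁿ is O(3ⁿ)
D = n^(1/3) is O(n^(1/3))
A = log²(n) is O(log² n)
B = 17 is O(1)

Therefore, the order from fastest to slowest is: C > D > A > B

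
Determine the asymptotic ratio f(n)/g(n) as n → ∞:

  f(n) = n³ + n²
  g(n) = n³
1

Since n³ + n² and n³ have the same growth rate (O(n³)),
the ratio converges to a constant: 1.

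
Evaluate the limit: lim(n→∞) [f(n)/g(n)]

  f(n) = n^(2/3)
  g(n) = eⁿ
0

Since n^(2/3) (O(n^(2/3))) grows slower than eⁿ (O(eⁿ)),
the ratio f(n)/g(n) → 0 as n → ∞.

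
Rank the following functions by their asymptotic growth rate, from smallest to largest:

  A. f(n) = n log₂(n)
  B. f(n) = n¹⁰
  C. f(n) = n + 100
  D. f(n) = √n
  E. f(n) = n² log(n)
D < C < A < E < B

Comparing growth rates:
D = √n is O(√n)
C = n + 100 is O(n)
A = n log₂(n) is O(n log n)
E = n² log(n) is O(n² log n)
B = n¹⁰ is O(n¹⁰)

Therefore, the order from slowest to fastest is: D < C < A < E < B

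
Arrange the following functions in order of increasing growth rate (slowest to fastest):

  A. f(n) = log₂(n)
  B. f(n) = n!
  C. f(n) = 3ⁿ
A < C < B

Comparing growth rates:
A = log₂(n) is O(log n)
C = 3ⁿ is O(3ⁿ)
B = n! is O(n!)

Therefore, the order from slowest to fastest is: A < C < B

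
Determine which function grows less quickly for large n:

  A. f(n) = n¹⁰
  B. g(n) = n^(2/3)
B

f(n) = n¹⁰ is O(n¹⁰), while g(n) = n^(2/3) is O(n^(2/3)).
Since O(n^(2/3)) grows slower than O(n¹⁰), g(n) is dominated.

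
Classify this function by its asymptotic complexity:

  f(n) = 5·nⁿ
O(nⁿ)

The dominant term in 5·nⁿ is 5·nⁿ, which is Θ(nⁿ).
Constants are absorbed, so the tightest bound is O(nⁿ).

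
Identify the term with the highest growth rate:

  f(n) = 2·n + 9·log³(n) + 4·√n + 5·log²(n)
2·n

Looking at each term:
  - 2·n is O(n)
  - 9·log³(n) is O(log³ n)
  - 4·√n is O(√n)
  - 5·log²(n) is O(log² n)

The term 2·n (O(n)) grows fastest and dominates all others.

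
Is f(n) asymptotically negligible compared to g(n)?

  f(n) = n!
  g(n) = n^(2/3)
False

f(n) = n! is O(n!), and g(n) = n^(2/3) is O(n^(2/3)).
Since O(n!) grows faster than or equal to O(n^(2/3)), f(n) = o(g(n)) is false.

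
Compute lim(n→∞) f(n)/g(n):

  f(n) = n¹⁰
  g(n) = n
∞

Since n¹⁰ (O(n¹⁰)) grows faster than n (O(n)),
the ratio f(n)/g(n) → ∞ as n → ∞.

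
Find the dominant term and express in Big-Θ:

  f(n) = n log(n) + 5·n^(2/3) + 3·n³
Θ(n³)

Order the terms by growth rate: 5·n^(2/3) ≺ n log(n) ≺ 3·n³.
The fastest-growing term 3·n³ dominates as n → ∞; dropping its constant factor gives Θ(n³).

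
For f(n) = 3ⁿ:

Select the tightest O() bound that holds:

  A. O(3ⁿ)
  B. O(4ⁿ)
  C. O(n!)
A

f(n) = 3ⁿ is O(3ⁿ).
All listed options are valid Big-O bounds (upper bounds),
but O(3ⁿ) is the tightest (smallest valid bound).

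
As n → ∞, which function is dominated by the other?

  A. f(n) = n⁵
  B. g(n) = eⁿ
A

f(n) = n⁵ is O(n⁵), while g(n) = eⁿ is O(eⁿ).
Since O(n⁵) grows slower than O(eⁿ), f(n) is dominated.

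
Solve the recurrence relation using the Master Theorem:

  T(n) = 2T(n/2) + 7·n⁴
Θ(n⁴)

Master Theorem: a = 2, b = 2, f(n) = 7·n⁴.
Compute the critical exponent d = log₂(2) = 1.
Compare f(n) = Θ(n⁴) against n^d:
  k = 4 > d = 1, so f(n) = Ω(n^(d+ε)) — Case 3.
  Regularity: a·(n/b)^4/n^4 = a/b^4 = 2/16 < 1 ✓.
  The top-level work dominates: T(n) = Θ(f(n)) = Θ(n⁴).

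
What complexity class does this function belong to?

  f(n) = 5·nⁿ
O(nⁿ)

The dominant term in 5·nⁿ is 5·nⁿ, which is Θ(nⁿ).
Constants are absorbed, so the tightest bound is O(nⁿ).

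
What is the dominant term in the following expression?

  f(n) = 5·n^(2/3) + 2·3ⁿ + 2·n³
2·3ⁿ

Looking at each term:
  - 5·n^(2/3) is O(n^(2/3))
  - 2·3ⁿ is O(3ⁿ)
  - 2·n³ is O(n³)

The term 2·3ⁿ (O(3ⁿ)) grows fastest and dominates all others.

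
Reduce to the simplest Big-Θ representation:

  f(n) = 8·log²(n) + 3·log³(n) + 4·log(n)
Θ(log³ n)

Order the terms by growth rate: 4·log(n) ≺ 8·log²(n) ≺ 3·log³(n).
The fastest-growing term 3·log³(n) dominates as n → ∞; dropping its constant factor gives Θ(log³ n).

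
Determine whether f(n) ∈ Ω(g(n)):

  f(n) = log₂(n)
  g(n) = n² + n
False

f(n) = log₂(n) is O(log n), and g(n) = n² + n is O(n²).
Since O(log n) grows slower than O(n²), f(n) = Ω(g(n)) is false.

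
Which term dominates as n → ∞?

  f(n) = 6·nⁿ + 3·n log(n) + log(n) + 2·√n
6·nⁿ

Looking at each term:
  - 6·nⁿ is O(nⁿ)
  - 3·n log(n) is O(n log n)
  - log(n) is O(log n)
  - 2·√n is O(√n)

The term 6·nⁿ (O(nⁿ)) grows fastest and dominates all others.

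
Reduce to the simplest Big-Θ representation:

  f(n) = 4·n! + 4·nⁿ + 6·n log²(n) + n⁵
Θ(nⁿ)

Order the terms by growth rate: 6·n log²(n) ≺ n⁵ ≺ 4·n! ≺ 4·nⁿ.
The fastest-growing term 4·nⁿ dominates as n → ∞; dropping its constant factor gives Θ(nⁿ).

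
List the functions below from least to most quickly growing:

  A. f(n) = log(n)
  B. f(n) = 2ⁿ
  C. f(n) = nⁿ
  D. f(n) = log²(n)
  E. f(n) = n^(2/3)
A < D < E < B < C

Comparing growth rates:
A = log(n) is O(log n)
D = log²(n) is O(log² n)
E = n^(2/3) is O(n^(2/3))
B = 2ⁿ is O(2ⁿ)
C = nⁿ is O(nⁿ)

Therefore, the order from slowest to fastest is: A < D < E < B < C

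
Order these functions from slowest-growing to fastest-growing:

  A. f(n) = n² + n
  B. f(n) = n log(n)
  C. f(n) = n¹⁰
B < A < C

Comparing growth rates:
B = n log(n) is O(n log n)
A = n² + n is O(n²)
C = n¹⁰ is O(n¹⁰)

Therefore, the order from slowest to fastest is: B < A < C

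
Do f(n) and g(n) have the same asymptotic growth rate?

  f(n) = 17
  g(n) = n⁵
False

f(n) = 17 is O(1), and g(n) = n⁵ is O(n⁵).
Since they have different growth rates, f(n) = Θ(g(n)) is false.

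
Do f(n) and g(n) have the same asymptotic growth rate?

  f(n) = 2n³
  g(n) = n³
True

f(n) = 2n³ and g(n) = n³ are both O(n³).
Since they have the same asymptotic growth rate, f(n) = Θ(g(n)) is true.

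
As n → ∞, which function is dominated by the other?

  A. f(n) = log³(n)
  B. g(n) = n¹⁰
A

f(n) = log³(n) is O(log³ n), while g(n) = n¹⁰ is O(n¹⁰).
Since O(log³ n) grows slower than O(n¹⁰), f(n) is dominated.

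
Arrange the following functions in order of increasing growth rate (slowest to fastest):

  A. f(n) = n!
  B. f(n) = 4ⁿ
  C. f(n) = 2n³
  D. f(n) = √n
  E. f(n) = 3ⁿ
D < C < E < B < A

Comparing growth rates:
D = √n is O(√n)
C = 2n³ is O(n³)
E = 3ⁿ is O(3ⁿ)
B = 4ⁿ is O(4ⁿ)
A = n! is O(n!)

Therefore, the order from slowest to fastest is: D < C < E < B < A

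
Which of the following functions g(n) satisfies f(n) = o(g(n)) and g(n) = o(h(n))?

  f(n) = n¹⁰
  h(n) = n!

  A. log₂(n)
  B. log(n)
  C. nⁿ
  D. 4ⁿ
D

We need g(n) with n¹⁰ = o(g(n)) and g(n) = o(n!), i.e. O(n¹⁰) ≺ g ≺ O(n!).
Check each option:
  A. log₂(n) — O(log n) does not grow strictly faster than f(n)
  B. log(n) — O(log n) does not grow strictly faster than f(n)
  C. nⁿ — O(nⁿ) does not grow strictly slower than h(n)
  D. 4ⁿ — O(4ⁿ) is strictly between O(n¹⁰) and O(n!) ✓

Only option D (4ⁿ) lies strictly between.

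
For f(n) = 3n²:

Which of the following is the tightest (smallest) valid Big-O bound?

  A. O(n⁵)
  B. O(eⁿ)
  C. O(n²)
C

f(n) = 3n² is O(n²).
All listed options are valid Big-O bounds (upper bounds),
but O(n²) is the tightest (smallest valid bound).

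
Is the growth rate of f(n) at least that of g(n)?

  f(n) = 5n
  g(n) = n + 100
True

f(n) = 5n and g(n) = n + 100 are both O(n).
Big-Ω permits equal growth rates (f ≥ c·g for some c > 0), so f(n) = Ω(g(n)) is true.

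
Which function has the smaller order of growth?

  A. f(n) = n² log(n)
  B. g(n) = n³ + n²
A

f(n) = n² log(n) is O(n² log n), while g(n) = n³ + n² is O(n³).
Since O(n² log n) grows slower than O(n³), f(n) is dominated.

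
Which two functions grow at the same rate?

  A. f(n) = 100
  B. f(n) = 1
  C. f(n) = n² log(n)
A and B

Examining each function:
  A. 100 is O(1)
  B. 1 is O(1)
  C. n² log(n) is O(n² log n)

Functions A and B both have the same complexity class.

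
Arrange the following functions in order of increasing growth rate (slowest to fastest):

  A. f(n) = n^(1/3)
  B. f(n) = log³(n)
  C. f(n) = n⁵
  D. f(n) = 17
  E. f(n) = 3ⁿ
D < B < A < C < E

Comparing growth rates:
D = 17 is O(1)
B = log³(n) is O(log³ n)
A = n^(1/3) is O(n^(1/3))
C = n⁵ is O(n⁵)
E = 3ⁿ is O(3ⁿ)

Therefore, the order from slowest to fastest is: D < B < A < C < E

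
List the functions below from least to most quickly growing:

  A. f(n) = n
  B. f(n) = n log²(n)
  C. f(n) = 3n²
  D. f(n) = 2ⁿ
A < B < C < D

Comparing growth rates:
A = n is O(n)
B = n log²(n) is O(n log² n)
C = 3n² is O(n²)
D = 2ⁿ is O(2ⁿ)

Therefore, the order from slowest to fastest is: A < B < C < D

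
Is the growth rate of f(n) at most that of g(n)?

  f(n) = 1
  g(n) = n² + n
True

f(n) = 1 is O(1), and g(n) = n² + n is O(n²).
Since O(1) ⊆ O(n²) (f grows no faster than g), f(n) = O(g(n)) is true.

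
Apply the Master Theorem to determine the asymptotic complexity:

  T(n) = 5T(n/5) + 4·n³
Θ(n³)

Master Theorem: a = 5, b = 5, f(n) = 4·n³.
Compute the critical exponent d = log₅(5) = 1.
Compare f(n) = Θ(n³) against n^d:
  k = 3 > d = 1, so f(n) = Ω(n^(d+ε)) — Case 3.
  Regularity: a·(n/b)^3/n^3 = a/b^3 = 5/125 < 1 ✓.
  The top-level work dominates: T(n) = Θ(f(n)) = Θ(n³).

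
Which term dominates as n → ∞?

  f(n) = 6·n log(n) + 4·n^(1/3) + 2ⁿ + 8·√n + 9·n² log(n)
2ⁿ

Looking at each term:
  - 6·n log(n) is O(n log n)
  - 4·n^(1/3) is O(n^(1/3))
  - 2ⁿ is O(2ⁿ)
  - 8·√n is O(√n)
  - 9·n² log(n) is O(n² log n)

The term 2ⁿ (O(2ⁿ)) grows fastest and dominates all others.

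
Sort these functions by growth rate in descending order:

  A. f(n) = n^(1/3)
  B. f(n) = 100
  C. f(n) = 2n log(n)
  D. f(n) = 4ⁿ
D > C > A > B

Comparing growth rates:
D = 4ⁿ is O(4ⁿ)
C = 2n log(n) is O(n log n)
A = n^(1/3) is O(n^(1/3))
B = 100 is O(1)

Therefore, the order from fastest to slowest is: D > C > A > B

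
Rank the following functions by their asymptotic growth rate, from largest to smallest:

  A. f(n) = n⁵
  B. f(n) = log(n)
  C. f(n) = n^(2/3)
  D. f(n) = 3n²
A > D > C > B

Comparing growth rates:
A = n⁵ is O(n⁵)
D = 3n² is O(n²)
C = n^(2/3) is O(n^(2/3))
B = log(n) is O(log n)

Therefore, the order from fastest to slowest is: A > D > C > B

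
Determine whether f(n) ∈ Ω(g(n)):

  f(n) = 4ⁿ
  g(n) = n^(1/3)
True

f(n) = 4ⁿ is O(4ⁿ), and g(n) = n^(1/3) is O(n^(1/3)).
Since O(4ⁿ) grows at least as fast as O(n^(1/3)), f(n) = Ω(g(n)) is true.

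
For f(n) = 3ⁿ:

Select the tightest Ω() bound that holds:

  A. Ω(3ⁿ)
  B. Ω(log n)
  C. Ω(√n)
A

f(n) = 3ⁿ is Ω(3ⁿ).
All listed options are valid Big-Ω bounds (lower bounds),
but Ω(3ⁿ) is the tightest (largest valid bound).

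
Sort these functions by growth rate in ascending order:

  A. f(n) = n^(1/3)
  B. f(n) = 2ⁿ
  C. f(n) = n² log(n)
A < C < B

Comparing growth rates:
A = n^(1/3) is O(n^(1/3))
C = n² log(n) is O(n² log n)
B = 2ⁿ is O(2ⁿ)

Therefore, the order from slowest to fastest is: A < C < B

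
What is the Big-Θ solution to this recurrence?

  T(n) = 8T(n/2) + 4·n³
Θ(n³ log n)

Master Theorem: a = 8, b = 2, f(n) = 4·n³.
Compute the critical exponent d = log₂(8) = 3.
Compare f(n) = Θ(n³) against n^d:
  k = 3 = d, so f(n) = Θ(n^d) — Case 2.
  Work is balanced across levels: T(n) = Θ(n^d log n) = Θ(n³ log n).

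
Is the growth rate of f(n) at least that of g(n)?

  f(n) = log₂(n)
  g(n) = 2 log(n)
True

f(n) = log₂(n) and g(n) = 2 log(n) are both O(log n).
Big-Ω permits equal growth rates (f ≥ c·g for some c > 0), so f(n) = Ω(g(n)) is true.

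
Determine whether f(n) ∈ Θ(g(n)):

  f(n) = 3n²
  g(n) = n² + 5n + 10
True

f(n) = 3n² and g(n) = n² + 5n + 10 are both O(n²).
Since they have the same asymptotic growth rate, f(n) = Θ(g(n)) is true.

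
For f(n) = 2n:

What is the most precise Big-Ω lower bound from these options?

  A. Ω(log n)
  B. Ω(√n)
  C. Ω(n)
C

f(n) = 2n is Ω(n).
All listed options are valid Big-Ω bounds (lower bounds),
but Ω(n) is the tightest (largest valid bound).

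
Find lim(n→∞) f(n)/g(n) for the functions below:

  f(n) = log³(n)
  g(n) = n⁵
0

Since log³(n) (O(log³ n)) grows slower than n⁵ (O(n⁵)),
the ratio f(n)/g(n) → 0 as n → ∞.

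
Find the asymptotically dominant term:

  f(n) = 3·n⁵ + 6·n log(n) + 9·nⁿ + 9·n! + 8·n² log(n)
9·nⁿ

Looking at each term:
  - 3·n⁵ is O(n⁵)
  - 6·n log(n) is O(n log n)
  - 9·nⁿ is O(nⁿ)
  - 9·n! is O(n!)
  - 8·n² log(n) is O(n² log n)

The term 9·nⁿ (O(nⁿ)) grows fastest and dominates all others.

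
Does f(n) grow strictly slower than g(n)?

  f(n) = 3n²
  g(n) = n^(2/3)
False

f(n) = 3n² is O(n²), and g(n) = n^(2/3) is O(n^(2/3)).
Since O(n²) grows faster than or equal to O(n^(2/3)), f(n) = o(g(n)) is false.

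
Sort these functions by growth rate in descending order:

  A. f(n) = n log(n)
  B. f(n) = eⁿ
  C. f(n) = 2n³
B > C > A

Comparing growth rates:
B = eⁿ is O(eⁿ)
C = 2n³ is O(n³)
A = n log(n) is O(n log n)

Therefore, the order from fastest to slowest is: B > C > A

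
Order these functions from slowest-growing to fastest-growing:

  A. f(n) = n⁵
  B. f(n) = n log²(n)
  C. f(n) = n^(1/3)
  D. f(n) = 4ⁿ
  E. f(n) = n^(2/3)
C < E < B < A < D

Comparing growth rates:
C = n^(1/3) is O(n^(1/3))
E = n^(2/3) is O(n^(2/3))
B = n log²(n) is O(n log² n)
A = n⁵ is O(n⁵)
D = 4ⁿ is O(4ⁿ)

Therefore, the order from slowest to fastest is: C < E < B < A < D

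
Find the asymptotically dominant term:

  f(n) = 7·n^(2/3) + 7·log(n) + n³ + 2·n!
2·n!

Looking at each term:
  - 7·n^(2/3) is O(n^(2/3))
  - 7·log(n) is O(log n)
  - n³ is O(n³)
  - 2·n! is O(n!)

The term 2·n! (O(n!)) grows fastest and dominates all others.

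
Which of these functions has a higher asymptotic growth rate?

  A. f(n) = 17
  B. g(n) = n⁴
B

f(n) = 17 is O(1), while g(n) = n⁴ is O(n⁴).
Since O(n⁴) grows faster than O(1), g(n) dominates.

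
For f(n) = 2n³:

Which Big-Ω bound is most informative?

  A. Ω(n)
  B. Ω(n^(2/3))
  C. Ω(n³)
C

f(n) = 2n³ is Ω(n³).
All listed options are valid Big-Ω bounds (lower bounds),
but Ω(n³) is the tightest (largest valid bound).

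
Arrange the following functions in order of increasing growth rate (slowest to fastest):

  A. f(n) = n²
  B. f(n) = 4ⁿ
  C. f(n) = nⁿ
A < B < C

Comparing growth rates:
A = n² is O(n²)
B = 4ⁿ is O(4ⁿ)
C = nⁿ is O(nⁿ)

Therefore, the order from slowest to fastest is: A < B < C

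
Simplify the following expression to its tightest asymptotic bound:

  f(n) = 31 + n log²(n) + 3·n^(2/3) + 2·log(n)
Θ(n log² n)

Order the terms by growth rate: 31 ≺ 2·log(n) ≺ 3·n^(2/3) ≺ n log²(n).
The fastest-growing term n log²(n) dominates as n → ∞; dropping its constant factor gives Θ(n log² n).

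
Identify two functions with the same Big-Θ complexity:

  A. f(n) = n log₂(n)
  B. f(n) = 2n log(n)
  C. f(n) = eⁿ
A and B

Examining each function:
  A. n log₂(n) is O(n log n)
  B. 2n log(n) is O(n log n)
  C. eⁿ is O(eⁿ)

Functions A and B both have the same complexity class.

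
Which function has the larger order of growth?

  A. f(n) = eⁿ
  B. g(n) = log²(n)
A

f(n) = eⁿ is O(eⁿ), while g(n) = log²(n) is O(log² n).
Since O(eⁿ) grows faster than O(log² n), f(n) dominates.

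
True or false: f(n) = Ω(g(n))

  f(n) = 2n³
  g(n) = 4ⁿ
False

f(n) = 2n³ is O(n³), and g(n) = 4ⁿ is O(4ⁿ).
Since O(n³) grows slower than O(4ⁿ), f(n) = Ω(g(n)) is false.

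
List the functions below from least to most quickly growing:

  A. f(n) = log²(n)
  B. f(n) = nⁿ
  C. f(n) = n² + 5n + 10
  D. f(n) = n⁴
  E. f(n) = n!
A < C < D < E < B

Comparing growth rates:
A = log²(n) is O(log² n)
C = n² + 5n + 10 is O(n²)
D = n⁴ is O(n⁴)
E = n! is O(n!)
B = nⁿ is O(nⁿ)

Therefore, the order from slowest to fastest is: A < C < D < E < B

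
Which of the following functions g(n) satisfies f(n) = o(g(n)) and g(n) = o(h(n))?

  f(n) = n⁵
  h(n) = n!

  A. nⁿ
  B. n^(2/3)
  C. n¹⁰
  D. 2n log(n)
C

We need g(n) with n⁵ = o(g(n)) and g(n) = o(n!), i.e. O(n⁵) ≺ g ≺ O(n!).
Check each option:
  A. nⁿ — O(nⁿ) does not grow strictly slower than h(n)
  B. n^(2/3) — O(n^(2/3)) does not grow strictly faster than f(n)
  C. n¹⁰ — O(n¹⁰) is strictly between O(n⁵) and O(n!) ✓
  D. 2n log(n) — O(n log n) does not grow strictly faster than f(n)

Only option C (n¹⁰) lies strictly between.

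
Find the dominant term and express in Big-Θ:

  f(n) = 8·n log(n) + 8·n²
Θ(n²)

Order the terms by growth rate: 8·n log(n) ≺ 8·n².
The fastest-growing term 8·n² dominates as n → ∞; dropping its constant factor gives Θ(n²).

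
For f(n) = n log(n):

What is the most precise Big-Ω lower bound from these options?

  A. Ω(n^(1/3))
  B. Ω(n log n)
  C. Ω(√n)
B

f(n) = n log(n) is Ω(n log n).
All listed options are valid Big-Ω bounds (lower bounds),
but Ω(n log n) is the tightest (largest valid bound).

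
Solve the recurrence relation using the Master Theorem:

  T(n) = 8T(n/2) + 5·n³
Θ(n³ log n)

Master Theorem: a = 8, b = 2, f(n) = 5·n³.
Compute the critical exponent d = log₂(8) = 3.
Compare f(n) = Θ(n³) against n^d:
  k = 3 = d, so f(n) = Θ(n^d) — Case 2.
  Work is balanced across levels: T(n) = Θ(n^d log n) = Θ(n³ log n).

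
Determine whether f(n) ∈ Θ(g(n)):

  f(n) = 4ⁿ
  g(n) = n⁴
False

f(n) = 4ⁿ is O(4ⁿ), and g(n) = n⁴ is O(n⁴).
Since they have different growth rates, f(n) = Θ(g(n)) is false.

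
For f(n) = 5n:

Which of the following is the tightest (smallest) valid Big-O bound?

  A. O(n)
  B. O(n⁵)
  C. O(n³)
A

f(n) = 5n is O(n).
All listed options are valid Big-O bounds (upper bounds),
but O(n) is the tightest (smallest valid bound).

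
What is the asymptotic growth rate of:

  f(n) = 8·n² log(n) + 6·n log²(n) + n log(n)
Θ(n² log n)

Order the terms by growth rate: n log(n) ≺ 6·n log²(n) ≺ 8·n² log(n).
The fastest-growing term 8·n² log(n) dominates as n → ∞; dropping its constant factor gives Θ(n² log n).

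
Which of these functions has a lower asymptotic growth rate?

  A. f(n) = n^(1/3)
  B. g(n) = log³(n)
B

f(n) = n^(1/3) is O(n^(1/3)), while g(n) = log³(n) is O(log³ n).
Since O(log³ n) grows slower than O(n^(1/3)), g(n) is dominated.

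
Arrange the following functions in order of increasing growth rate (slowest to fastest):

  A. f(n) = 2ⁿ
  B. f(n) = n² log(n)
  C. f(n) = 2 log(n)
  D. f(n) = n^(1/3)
C < D < B < A

Comparing growth rates:
C = 2 log(n) is O(log n)
D = n^(1/3) is O(n^(1/3))
B = n² log(n) is O(n² log n)
A = 2ⁿ is O(2ⁿ)

Therefore, the order from slowest to fastest is: C < D < B < A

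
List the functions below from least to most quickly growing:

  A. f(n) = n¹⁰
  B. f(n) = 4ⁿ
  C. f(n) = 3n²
C < A < B

Comparing growth rates:
C = 3n² is O(n²)
A = n¹⁰ is O(n¹⁰)
B = 4ⁿ is O(4ⁿ)

Therefore, the order from slowest to fastest is: C < A < B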